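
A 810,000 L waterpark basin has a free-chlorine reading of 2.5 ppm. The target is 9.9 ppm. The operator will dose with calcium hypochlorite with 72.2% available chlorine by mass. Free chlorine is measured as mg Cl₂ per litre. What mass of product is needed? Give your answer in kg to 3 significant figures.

Chlorine deficit: 9.9 − 2.5 = 7.4 ppm = 7.4 mg/L as Cl₂.
Cl₂ equivalent needed: 7.4 mg/L × 810,000 L = 5,994,000 mg = 5994 g.
Product at 72.2% available chlorine: 5994 / 0.722 = 8302 g.

8.30 kg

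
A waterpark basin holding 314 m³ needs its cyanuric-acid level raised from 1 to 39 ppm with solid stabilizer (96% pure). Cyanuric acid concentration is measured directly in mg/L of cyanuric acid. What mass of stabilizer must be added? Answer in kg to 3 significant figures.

Volume: 314 m³ = 314,000 L.
CYA to add: (39 − 1) = 38 mg/L × 314,000 L = 11,930 g cyanuric acid.
At 96% purity: 11,930 / 0.96 = 12,430 g product.

12.4 kg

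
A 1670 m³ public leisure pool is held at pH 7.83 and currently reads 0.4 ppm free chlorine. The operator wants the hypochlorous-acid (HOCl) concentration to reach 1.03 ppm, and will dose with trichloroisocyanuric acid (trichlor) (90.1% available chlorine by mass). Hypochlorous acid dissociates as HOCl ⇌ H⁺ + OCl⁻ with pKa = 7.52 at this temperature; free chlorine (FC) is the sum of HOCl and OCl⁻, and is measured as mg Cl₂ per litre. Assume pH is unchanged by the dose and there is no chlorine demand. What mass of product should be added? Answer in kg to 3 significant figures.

5.07 kg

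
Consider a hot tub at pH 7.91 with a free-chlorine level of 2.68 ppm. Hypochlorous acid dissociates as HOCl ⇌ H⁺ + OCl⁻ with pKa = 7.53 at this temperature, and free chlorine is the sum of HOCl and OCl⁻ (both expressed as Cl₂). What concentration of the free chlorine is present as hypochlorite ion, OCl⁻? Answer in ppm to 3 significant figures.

[OCl⁻]/[HOCl] = 10^(pH − pKa) = 10^(7.91 − 7.53) = 10^0.38 = 2.399.
Fraction as HOCl = 1 / (1 + 2.399) = 0.2942.
OCl⁻ = (1 − 0.2942) × 2.68 ppm = 1.891 ppm.

1.89 ppm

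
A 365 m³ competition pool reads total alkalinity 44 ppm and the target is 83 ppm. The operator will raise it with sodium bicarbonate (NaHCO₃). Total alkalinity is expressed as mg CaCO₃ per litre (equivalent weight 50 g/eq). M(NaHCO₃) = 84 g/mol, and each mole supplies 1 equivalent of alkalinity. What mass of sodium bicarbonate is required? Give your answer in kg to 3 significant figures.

23.9 kg

Volume: 365 m³ = 365,000 L.
Alkalinity to add: (83 − 44) = 39 mg/L as CaCO₃ × 365,000 L = 14,240 g as CaCO₃.
Equivalents: 14,240 g ÷ 50 g/eq = 284.7 eq.
NaHCO₃ supplies 1 eq per mole → 284.7 mol.
Mass: 284.7 mol × 84 g/mol = 23,910 g.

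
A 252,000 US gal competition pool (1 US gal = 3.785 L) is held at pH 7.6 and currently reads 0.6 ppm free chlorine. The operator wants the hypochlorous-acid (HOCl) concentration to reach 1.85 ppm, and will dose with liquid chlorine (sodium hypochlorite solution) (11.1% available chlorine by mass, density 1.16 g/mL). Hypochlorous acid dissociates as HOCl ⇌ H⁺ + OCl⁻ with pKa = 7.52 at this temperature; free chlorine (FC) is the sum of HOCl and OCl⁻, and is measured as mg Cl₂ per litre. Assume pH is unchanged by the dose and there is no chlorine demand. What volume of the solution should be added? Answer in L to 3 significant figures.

Volume: 252,000 US gal × 3.785 L/gal = 953,820 L.
[OCl⁻]/[HOCl] = 10^(pH − pKa) = 10^(7.6 − 7.52) = 1.202; fraction as HOCl = 1/(1 + 1.202) = 0.4541.
Free chlorine required for 1.85 ppm HOCl: 1.85 / 0.4541 = 4.074 ppm.
FC to add: 4.074 − 0.6 = 3.474 mg/L as Cl₂.
Cl₂ equivalent: 3.474 mg/L × 953,820 L = 3314 g.
Product at 11.1% available Cl: 3314 / 0.111 = 29,850 g.
Volume: 29,850 g ÷ 1.16 g/mL = 25,740 mL.

25.7 L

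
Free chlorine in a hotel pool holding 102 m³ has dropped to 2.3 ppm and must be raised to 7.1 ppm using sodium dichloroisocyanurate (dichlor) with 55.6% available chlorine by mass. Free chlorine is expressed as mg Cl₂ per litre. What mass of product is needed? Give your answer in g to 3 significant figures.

881 g

Volume: 102 m³ = 102,000 L.
Chlorine deficit: 7.1 − 2.3 = 4.8 ppm = 4.8 mg/L as Cl₂.
Cl₂ equivalent needed: 4.8 mg/L × 102,000 L = 489,600 mg = 489.6 g.
Product at 55.6% available chlorine: 489.6 / 0.556 = 880.6 g.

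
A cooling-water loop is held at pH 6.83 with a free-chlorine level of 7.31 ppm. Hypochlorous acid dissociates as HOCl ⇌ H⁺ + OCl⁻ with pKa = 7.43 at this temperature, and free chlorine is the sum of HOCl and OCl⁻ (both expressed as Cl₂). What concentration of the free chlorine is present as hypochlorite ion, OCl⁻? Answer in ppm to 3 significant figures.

1.47 ppm

[OCl⁻]/[HOCl] = 10^(pH − pKa) = 10^(6.83 − 7.43) = 10^-0.60 = 0.2512.
Fraction as HOCl = 1 / (1 + 0.2512) = 0.7992.
OCl⁻ = (1 − 0.7992) × 7.31 ppm = 1.468 ppm.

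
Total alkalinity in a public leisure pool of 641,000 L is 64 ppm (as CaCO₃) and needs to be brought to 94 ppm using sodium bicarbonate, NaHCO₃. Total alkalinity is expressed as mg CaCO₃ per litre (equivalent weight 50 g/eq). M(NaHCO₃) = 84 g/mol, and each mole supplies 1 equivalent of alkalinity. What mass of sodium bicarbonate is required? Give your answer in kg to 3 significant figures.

Alkalinity to add: (94 − 64) = 30 mg/L as CaCO₃ × 641,000 L = 19,230 g as CaCO₃.
Equivalents: 19,230 g ÷ 50 g/eq = 384.6 eq.
NaHCO₃ supplies 1 eq per mole → 384.6 mol.
Mass: 384.6 mol × 84 g/mol = 32,310 g.

32.3 kg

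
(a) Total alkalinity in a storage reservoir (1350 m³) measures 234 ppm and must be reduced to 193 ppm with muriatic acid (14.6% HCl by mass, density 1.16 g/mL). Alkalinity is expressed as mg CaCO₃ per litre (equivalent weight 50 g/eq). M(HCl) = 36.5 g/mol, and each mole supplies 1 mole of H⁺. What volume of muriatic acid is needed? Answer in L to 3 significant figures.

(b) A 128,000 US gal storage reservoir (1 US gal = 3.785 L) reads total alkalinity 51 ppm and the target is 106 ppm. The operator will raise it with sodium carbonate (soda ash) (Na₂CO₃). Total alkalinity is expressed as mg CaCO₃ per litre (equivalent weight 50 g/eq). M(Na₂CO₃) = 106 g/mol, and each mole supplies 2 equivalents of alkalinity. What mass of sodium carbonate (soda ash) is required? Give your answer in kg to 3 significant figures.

(a) Volume: 1350 m³ = 1,350,000 L.
(a) Alkalinity to neutralize: (234 − 193) = 41 mg/L as CaCO₃ × 1,350,000 L = 55,350 g as CaCO₃.
(a) Equivalents of H⁺ required: 55,350 ÷ 50 g/eq = 1107 eq = 1107 mol HCl.
(a) Mass of HCl: 1107 × 36.5 = 40,410 g.
(a) Mass of 14.6% solution: 40,410 / 0.146 = 276,800 g.
(a) Volume: 276,800 g ÷ 1.16 g/mL = 238,600 mL.

(b) Volume: 128,000 US gal × 3.785 L/gal = 484,480 L.
(b) Alkalinity to add: (106 − 51) = 55 mg/L as CaCO₃ × 484,480 L = 26,650 g as CaCO₃.
(b) Equivalents: 26,650 g ÷ 50 g/eq = 532.9 eq.
(b) Each mole of Na₂CO₃ supplies 2 eq, so 532.9 / 2 = 266.5 mol.
(b) Mass: 266.5 mol × 106 g/mol = 28,250 g.

(a) 239 L; (b) 28.2 kg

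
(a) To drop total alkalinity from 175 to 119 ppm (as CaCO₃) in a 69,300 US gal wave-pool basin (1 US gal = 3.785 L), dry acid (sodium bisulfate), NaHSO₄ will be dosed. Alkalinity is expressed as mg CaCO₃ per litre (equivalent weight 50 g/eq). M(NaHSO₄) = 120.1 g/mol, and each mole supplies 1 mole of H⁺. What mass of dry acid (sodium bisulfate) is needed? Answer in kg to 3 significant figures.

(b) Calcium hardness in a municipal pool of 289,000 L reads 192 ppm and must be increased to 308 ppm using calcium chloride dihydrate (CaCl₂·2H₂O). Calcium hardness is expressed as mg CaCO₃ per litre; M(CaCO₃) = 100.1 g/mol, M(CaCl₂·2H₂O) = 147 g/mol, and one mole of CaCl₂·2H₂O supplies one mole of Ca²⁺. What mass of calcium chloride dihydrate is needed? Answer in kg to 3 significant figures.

(a) 35.3 kg; (b) 49.2 kg

(a) Volume: 69,300 US gal × 3.785 L/gal = 262,300 L.
(a) Alkalinity to neutralize: (175 − 119) = 56 mg/L as CaCO₃ × 262,300 L = 14,690 g as CaCO₃.
(a) Equivalents of H⁺ required: 14,690 ÷ 50 g/eq = 293.8 eq = 293.8 mol NaHSO₄.
(a) Mass of NaHSO₄: 293.8 × 120.1 = 35,280 g.

(b) Hardness to add: (308 − 192) = 116 mg/L as CaCO₃ × 289,000 L = 33,520 g as CaCO₃.
(b) Moles of Ca²⁺ (1 mol Ca²⁺ ≡ 1 mol CaCO₃): 33,520 / 100.1 g/mol = 334.9 mol.
(b) Mass of CaCl₂·2H₂O: 334.9 × 147 = 49,230 g.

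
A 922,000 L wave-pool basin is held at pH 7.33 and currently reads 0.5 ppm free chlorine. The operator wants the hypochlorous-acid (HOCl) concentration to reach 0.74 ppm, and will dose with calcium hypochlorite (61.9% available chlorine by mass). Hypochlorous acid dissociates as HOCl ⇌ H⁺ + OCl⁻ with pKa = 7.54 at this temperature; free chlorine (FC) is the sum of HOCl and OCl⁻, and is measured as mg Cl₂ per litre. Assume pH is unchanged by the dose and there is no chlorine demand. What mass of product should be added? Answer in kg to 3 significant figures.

1.04 kg

[OCl⁻]/[HOCl] = 10^(pH − pKa) = 10^(7.33 − 7.54) = 0.6166; fraction as HOCl = 1/(1 + 0.6166) = 0.6186.
Free chlorine required for 0.74 ppm HOCl: 0.74 / 0.6186 = 1.196 ppm.
FC to add: 1.196 − 0.5 = 0.6963 mg/L as Cl₂.
Cl₂ equivalent: 0.6963 mg/L × 922,000 L = 642 g.
Product at 61.9% available Cl: 642 / 0.619 = 1037 g.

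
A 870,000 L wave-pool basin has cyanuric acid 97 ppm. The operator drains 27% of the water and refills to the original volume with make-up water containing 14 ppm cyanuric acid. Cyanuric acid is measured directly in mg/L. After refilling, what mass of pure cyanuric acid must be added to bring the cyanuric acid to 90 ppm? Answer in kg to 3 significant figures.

13.4 kg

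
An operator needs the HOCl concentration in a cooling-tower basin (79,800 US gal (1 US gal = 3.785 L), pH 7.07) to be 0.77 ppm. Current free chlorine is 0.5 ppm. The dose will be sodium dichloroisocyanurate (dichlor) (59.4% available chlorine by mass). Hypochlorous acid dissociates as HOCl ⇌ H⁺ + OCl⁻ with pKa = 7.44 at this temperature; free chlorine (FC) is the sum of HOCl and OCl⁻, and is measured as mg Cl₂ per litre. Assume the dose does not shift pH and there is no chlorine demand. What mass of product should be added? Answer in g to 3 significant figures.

Volume: 79,800 US gal × 3.785 L/gal = 302,043 L.
[OCl⁻]/[HOCl] = 10^(pH − pKa) = 10^(7.07 − 7.44) = 0.4266; fraction as HOCl = 1/(1 + 0.4266) = 0.701.
Free chlorine required for 0.77 ppm HOCl: 0.77 / 0.701 = 1.098 ppm.
FC to add: 1.098 − 0.5 = 0.5985 mg/L as Cl₂.
Cl₂ equivalent: 0.5985 mg/L × 302,043 L = 180.8 g.
Product at 59.4% available Cl: 180.8 / 0.594 = 304.3 g.

304 g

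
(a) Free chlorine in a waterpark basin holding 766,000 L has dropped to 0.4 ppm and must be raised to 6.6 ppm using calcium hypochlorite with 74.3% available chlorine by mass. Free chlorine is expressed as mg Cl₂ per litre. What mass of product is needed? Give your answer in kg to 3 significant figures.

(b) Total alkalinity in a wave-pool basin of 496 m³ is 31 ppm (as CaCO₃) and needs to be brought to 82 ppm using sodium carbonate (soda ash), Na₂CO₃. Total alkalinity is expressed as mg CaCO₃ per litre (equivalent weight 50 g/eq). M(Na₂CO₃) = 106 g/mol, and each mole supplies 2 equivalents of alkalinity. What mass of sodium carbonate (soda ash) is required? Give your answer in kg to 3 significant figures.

(a) 6.39 kg; (b) 26.8 kg

(a) Chlorine deficit: 6.6 − 0.4 = 6.2 ppm = 6.2 mg/L as Cl₂.
(a) Cl₂ equivalent needed: 6.2 mg/L × 766,000 L = 4,749,000 mg = 4749 g.
(a) Product at 74.3% available chlorine: 4749 / 0.743 = 6392 g.

(b) Volume: 496 m³ = 496,000 L.
(b) Alkalinity to add: (82 − 31) = 51 mg/L as CaCO₃ × 496,000 L = 25,300 g as CaCO₃.
(b) Equivalents: 25,300 g ÷ 50 g/eq = 505.9 eq.
(b) Each mole of Na₂CO₃ supplies 2 eq, so 505.9 / 2 = 253 mol.
(b) Mass: 253 mol × 106 g/mol = 26,810 g.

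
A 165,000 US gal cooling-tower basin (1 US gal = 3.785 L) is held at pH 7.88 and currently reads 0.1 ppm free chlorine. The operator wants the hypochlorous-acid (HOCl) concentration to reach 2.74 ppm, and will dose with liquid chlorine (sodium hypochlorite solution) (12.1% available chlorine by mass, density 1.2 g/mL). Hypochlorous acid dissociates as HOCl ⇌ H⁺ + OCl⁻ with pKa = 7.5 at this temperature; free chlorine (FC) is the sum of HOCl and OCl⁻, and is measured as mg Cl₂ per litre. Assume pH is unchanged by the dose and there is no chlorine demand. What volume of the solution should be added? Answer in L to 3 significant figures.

39.6 L

Volume: 165,000 US gal × 3.785 L/gal = 624,525 L.
[OCl⁻]/[HOCl] = 10^(pH − pKa) = 10^(7.88 − 7.5) = 2.399; fraction as HOCl = 1/(1 + 2.399) = 0.2942.
Free chlorine required for 2.74 ppm HOCl: 2.74 / 0.2942 = 9.313 ppm.
FC to add: 9.313 − 0.1 = 9.213 mg/L as Cl₂.
Cl₂ equivalent: 9.213 mg/L × 624,525 L = 5754 g.
Product at 12.1% available Cl: 5754 / 0.121 = 47,550 g.
Volume: 47,550 g ÷ 1.2 g/mL = 39,630 mL.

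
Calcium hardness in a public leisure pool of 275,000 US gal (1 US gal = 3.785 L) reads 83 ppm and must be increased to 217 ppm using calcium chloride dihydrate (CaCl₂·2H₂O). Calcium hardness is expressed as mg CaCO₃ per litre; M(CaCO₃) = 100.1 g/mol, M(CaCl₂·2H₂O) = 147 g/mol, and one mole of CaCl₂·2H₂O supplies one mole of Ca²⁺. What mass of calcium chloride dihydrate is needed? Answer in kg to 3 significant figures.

205 kg

Volume: 275,000 US gal × 3.785 L/gal = 1,040,875 L.
Hardness to add: (217 − 83) = 134 mg/L as CaCO₃ × 1,040,875 L = 139,500 g as CaCO₃.
Moles of Ca²⁺ (1 mol Ca²⁺ ≡ 1 mol CaCO₃): 139,500 / 100.1 g/mol = 1393 mol.
Mass of CaCl₂·2H₂O: 1393 × 147 = 204,800 g.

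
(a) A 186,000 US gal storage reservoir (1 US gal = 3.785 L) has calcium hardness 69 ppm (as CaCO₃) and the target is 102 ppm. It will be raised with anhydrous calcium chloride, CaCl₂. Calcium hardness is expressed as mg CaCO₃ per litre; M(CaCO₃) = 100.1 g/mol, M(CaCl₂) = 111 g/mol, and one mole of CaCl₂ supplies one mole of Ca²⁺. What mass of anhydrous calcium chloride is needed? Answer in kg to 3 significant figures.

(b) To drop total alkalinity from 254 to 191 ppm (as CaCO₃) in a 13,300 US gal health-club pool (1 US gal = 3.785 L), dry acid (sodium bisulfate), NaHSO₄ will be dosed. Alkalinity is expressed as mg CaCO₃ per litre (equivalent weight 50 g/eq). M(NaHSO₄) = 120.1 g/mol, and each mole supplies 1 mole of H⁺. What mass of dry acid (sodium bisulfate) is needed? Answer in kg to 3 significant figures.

(a) 25.8 kg; (b) 7.62 kg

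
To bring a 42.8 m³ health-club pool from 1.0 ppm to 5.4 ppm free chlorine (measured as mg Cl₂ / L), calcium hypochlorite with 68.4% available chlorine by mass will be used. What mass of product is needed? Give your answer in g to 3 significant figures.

275 g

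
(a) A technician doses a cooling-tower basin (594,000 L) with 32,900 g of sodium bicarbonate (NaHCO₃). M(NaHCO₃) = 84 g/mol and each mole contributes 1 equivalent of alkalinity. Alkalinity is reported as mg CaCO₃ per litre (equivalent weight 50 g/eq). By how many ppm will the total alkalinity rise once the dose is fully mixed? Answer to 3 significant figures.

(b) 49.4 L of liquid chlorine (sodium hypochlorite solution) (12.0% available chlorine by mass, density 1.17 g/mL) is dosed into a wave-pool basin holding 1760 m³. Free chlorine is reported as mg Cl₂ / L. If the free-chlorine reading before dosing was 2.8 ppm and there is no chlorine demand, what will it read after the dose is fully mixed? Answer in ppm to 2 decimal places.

(a) Moles of NaHCO₃: 32,900 g ÷ 84 g/mol = 391.7 mol → 391.7 eq of alkalinity.
(a) As CaCO₃: 391.7 eq × 50 g/eq = 19,580 g.
(a) Rise: 19,580 g / 594,000 L × 1000 = 32.97 mg/L.

(b) Volume: 1760 m³ = 1,760,000 L.
(b) Mass of solution: 49.4 L × 1000 mL/L × 1.17 g/mL = 57,800 g.
(b) Available chlorine delivered: 57,800 g × 0.12 = 6936 g as Cl₂.
(b) Concentration rise: 6936 g / 1,760,000 L = 3.941 mg/L = 3.94 ppm.
(b) Final FC: 2.8 + 3.94 = 6.74 ppm.

(a) 33.0 ppm; (b) 6.74 ppm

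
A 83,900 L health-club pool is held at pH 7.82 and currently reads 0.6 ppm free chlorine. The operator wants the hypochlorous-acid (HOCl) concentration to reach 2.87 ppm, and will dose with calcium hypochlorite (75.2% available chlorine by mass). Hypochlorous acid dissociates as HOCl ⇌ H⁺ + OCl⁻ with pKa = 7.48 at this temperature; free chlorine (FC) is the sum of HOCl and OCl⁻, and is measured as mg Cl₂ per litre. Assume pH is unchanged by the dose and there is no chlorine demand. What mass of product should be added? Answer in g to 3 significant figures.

[OCl⁻]/[HOCl] = 10^(pH − pKa) = 10^(7.82 − 7.48) = 2.188; fraction as HOCl = 1/(1 + 2.188) = 0.3137.
Free chlorine required for 2.87 ppm HOCl: 2.87 / 0.3137 = 9.149 ppm.
FC to add: 9.149 − 0.6 = 8.549 mg/L as Cl₂.
Cl₂ equivalent: 8.549 mg/L × 83,900 L = 717.3 g.
Product at 75.2% available Cl: 717.3 / 0.752 = 953.8 g.

954 g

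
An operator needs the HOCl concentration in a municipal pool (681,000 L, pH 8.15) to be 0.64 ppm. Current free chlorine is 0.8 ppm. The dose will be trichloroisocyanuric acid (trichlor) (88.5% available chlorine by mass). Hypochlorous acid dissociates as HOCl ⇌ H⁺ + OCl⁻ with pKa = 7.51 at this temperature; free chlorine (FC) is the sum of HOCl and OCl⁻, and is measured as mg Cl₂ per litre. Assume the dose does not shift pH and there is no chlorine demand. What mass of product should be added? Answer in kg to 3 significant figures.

2.03 kg

[OCl⁻]/[HOCl] = 10^(pH − pKa) = 10^(8.15 − 7.51) = 4.365; fraction as HOCl = 1/(1 + 4.365) = 0.1864.
Free chlorine required for 0.64 ppm HOCl: 0.64 / 0.1864 = 3.434 ppm.
FC to add: 3.434 − 0.8 = 2.634 mg/L as Cl₂.
Cl₂ equivalent: 2.634 mg/L × 681,000 L = 1794 g.
Product at 88.5% available Cl: 1794 / 0.885 = 2027 g.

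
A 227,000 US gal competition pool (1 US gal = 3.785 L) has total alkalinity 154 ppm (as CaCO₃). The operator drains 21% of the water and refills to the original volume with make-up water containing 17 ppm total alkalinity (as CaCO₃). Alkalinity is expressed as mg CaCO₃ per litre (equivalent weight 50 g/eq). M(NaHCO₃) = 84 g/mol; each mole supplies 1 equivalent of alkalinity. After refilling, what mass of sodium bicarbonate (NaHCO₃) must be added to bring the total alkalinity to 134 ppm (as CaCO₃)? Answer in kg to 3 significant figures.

Volume: 227,000 US gal × 3.785 L/gal = 859,195 L.
After draining 21% and refilling: 154 × 0.79 + 17 × 0.21 = 125.23 ppm.
Deficit to target: 134 − 125.23 = 8.77 mg/L.
As CaCO₃: 8.77 mg/L × 859,195 L = 7535 g; ÷ 50 g/eq ÷ 1 = 150.7 mol NaHCO₃.
Mass: 150.7 × 84 = 12,660 g.

12.7 kg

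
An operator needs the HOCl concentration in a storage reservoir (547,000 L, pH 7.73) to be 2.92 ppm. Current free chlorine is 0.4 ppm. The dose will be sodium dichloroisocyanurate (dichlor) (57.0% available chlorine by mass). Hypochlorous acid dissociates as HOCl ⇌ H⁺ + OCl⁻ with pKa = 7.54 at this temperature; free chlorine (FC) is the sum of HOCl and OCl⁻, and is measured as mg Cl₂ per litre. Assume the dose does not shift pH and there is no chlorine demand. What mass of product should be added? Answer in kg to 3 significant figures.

[OCl⁻]/[HOCl] = 10^(pH − pKa) = 10^(7.73 − 7.54) = 1.549; fraction as HOCl = 1/(1 + 1.549) = 0.3923.
Free chlorine required for 2.92 ppm HOCl: 2.92 / 0.3923 = 7.443 ppm.
FC to add: 7.443 − 0.4 = 7.043 mg/L as Cl₂.
Cl₂ equivalent: 7.043 mg/L × 547,000 L = 3852 g.
Product at 57.0% available Cl: 3852 / 0.57 = 6758 g.

6.76 kg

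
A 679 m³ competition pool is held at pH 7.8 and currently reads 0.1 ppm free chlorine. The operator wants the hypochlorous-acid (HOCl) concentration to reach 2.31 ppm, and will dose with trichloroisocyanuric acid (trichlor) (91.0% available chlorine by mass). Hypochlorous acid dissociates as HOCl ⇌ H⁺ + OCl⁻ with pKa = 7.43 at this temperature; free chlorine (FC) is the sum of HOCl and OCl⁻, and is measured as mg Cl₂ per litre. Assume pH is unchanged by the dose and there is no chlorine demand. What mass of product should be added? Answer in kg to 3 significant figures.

Volume: 679 m³ = 679,000 L.
[OCl⁻]/[HOCl] = 10^(pH − pKa) = 10^(7.8 − 7.43) = 2.344; fraction as HOCl = 1/(1 + 2.344) = 0.299.
Free chlorine required for 2.31 ppm HOCl: 2.31 / 0.299 = 7.725 ppm.
FC to add: 7.725 − 0.1 = 7.625 mg/L as Cl₂.
Cl₂ equivalent: 7.625 mg/L × 679,000 L = 5177 g.
Product at 91.0% available Cl: 5177 / 0.91 = 5690 g.

5.69 kg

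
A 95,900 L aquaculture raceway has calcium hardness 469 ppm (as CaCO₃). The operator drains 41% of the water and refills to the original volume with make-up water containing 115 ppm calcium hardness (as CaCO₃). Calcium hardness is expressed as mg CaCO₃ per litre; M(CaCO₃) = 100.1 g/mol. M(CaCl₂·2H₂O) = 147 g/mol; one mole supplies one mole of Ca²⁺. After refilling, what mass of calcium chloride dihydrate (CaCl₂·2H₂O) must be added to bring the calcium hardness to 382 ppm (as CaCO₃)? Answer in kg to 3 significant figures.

After draining 41% and refilling: 469 × 0.59 + 115 × 0.41 = 323.86 ppm.
Deficit to target: 382 − 323.86 = 58.14 mg/L.
As CaCO₃: 58.14 mg/L × 95,900 L = 5576 g; ÷ 100.1 = 55.7 mol Ca²⁺.
Mass: 55.7 × 147 = 8188 g.

8.19 kg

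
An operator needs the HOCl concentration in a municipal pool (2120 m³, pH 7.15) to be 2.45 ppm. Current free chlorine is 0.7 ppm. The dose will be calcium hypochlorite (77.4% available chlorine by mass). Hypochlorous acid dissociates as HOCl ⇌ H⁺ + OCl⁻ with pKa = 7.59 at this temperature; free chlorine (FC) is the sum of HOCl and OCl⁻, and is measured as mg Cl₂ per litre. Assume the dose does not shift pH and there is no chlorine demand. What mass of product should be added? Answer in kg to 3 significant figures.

7.23 kg

Volume: 2120 m³ = 2,120,000 L.
[OCl⁻]/[HOCl] = 10^(pH − pKa) = 10^(7.15 − 7.59) = 0.3631; fraction as HOCl = 1/(1 + 0.3631) = 0.7336.
Free chlorine required for 2.45 ppm HOCl: 2.45 / 0.7336 = 3.34 ppm.
FC to add: 3.34 − 0.7 = 2.64 mg/L as Cl₂.
Cl₂ equivalent: 2.64 mg/L × 2,120,000 L = 5596 g.
Product at 77.4% available Cl: 5596 / 0.774 = 7230 g.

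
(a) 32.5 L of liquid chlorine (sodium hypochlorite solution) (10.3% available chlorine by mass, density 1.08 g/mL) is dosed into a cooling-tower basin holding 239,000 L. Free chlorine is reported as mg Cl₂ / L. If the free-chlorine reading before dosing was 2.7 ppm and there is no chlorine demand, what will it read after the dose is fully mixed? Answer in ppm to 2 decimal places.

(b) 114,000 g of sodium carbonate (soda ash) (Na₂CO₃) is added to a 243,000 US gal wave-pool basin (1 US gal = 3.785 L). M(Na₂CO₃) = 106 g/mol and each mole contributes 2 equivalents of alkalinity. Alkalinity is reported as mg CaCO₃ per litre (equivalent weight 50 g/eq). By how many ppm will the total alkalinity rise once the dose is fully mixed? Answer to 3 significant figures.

(a) 17.83 ppm; (b) 117 ppm

(a) Mass of solution: 32.5 L × 1000 mL/L × 1.08 g/mL = 35,100 g.
(a) Available chlorine delivered: 35,100 g × 0.103 = 3615 g as Cl₂.
(a) Concentration rise: 3615 g / 239,000 L = 15.13 mg/L = 15.13 ppm.
(a) Final FC: 2.7 + 15.13 = 17.83 ppm.

(b) Volume: 243,000 US gal × 3.785 L/gal = 919,755 L.
(b) Moles of Na₂CO₃: 114,000 g ÷ 106 g/mol = 1075 mol → 2151 eq of alkalinity.
(b) As CaCO₃: 2151 eq × 50 g/eq = 107,500 g.
(b) Rise: 107,500 g / 919,755 L × 1000 = 116.9 mg/L.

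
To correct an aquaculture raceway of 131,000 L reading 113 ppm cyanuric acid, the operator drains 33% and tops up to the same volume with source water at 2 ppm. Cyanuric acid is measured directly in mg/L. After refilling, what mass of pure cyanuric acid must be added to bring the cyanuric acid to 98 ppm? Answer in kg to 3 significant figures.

2.83 kg

After draining 33% and refilling: 113 × 0.67 + 2 × 0.33 = 76.37 ppm.
Deficit to target: 98 − 76.37 = 21.63 mg/L.
Mass: 21.63 mg/L × 131,000 L = 2834 g cyanuric acid.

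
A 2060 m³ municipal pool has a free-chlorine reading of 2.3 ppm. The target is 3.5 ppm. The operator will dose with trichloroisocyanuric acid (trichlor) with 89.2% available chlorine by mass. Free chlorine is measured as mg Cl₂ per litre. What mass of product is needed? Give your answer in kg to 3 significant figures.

2.77 kg

Volume: 2060 m³ = 2,060,000 L.
Chlorine deficit: 3.5 − 2.3 = 1.2 ppm = 1.2 mg/L as Cl₂.
Cl₂ equivalent needed: 1.2 mg/L × 2,060,000 L = 2,472,000 mg = 2472 g.
Product at 89.2% available chlorine: 2472 / 0.892 = 2771 g.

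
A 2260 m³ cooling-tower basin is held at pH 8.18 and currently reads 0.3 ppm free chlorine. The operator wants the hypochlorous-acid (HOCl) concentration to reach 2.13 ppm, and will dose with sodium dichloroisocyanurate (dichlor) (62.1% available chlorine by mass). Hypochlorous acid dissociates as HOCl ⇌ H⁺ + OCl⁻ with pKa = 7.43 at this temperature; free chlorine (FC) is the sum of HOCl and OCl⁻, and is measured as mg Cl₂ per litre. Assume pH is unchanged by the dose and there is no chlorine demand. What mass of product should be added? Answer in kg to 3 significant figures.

50.3 kg

Volume: 2260 m³ = 2,260,000 L.
[OCl⁻]/[HOCl] = 10^(pH − pKa) = 10^(8.18 − 7.43) = 5.623; fraction as HOCl = 1/(1 + 5.623) = 0.151.
Free chlorine required for 2.13 ppm HOCl: 2.13 / 0.151 = 14.11 ppm.
FC to add: 14.11 − 0.3 = 13.81 mg/L as Cl₂.
Cl₂ equivalent: 13.81 mg/L × 2,260,000 L = 31,210 g.
Product at 62.1% available Cl: 31,210 / 0.621 = 50,250 g.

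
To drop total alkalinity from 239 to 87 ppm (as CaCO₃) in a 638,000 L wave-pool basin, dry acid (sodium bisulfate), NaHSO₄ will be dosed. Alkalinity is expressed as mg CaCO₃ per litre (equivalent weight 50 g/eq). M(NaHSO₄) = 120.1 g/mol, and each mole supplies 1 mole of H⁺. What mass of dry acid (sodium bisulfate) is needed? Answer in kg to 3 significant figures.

233 kg

Alkalinity to neutralize: (239 − 87) = 152 mg/L as CaCO₃ × 638,000 L = 96,980 g as CaCO₃.
Equivalents of H⁺ required: 96,980 ÷ 50 g/eq = 1940 eq = 1940 mol NaHSO₄.
Mass of NaHSO₄: 1940 × 120.1 = 232,900 g.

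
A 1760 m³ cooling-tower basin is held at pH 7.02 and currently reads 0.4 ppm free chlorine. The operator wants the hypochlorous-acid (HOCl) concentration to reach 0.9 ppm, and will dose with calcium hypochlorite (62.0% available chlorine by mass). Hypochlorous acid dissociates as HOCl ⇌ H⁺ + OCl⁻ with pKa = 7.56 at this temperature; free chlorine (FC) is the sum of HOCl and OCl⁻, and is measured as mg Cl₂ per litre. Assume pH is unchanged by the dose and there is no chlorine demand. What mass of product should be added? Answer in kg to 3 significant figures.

2.16 kg

Volume: 1760 m³ = 1,760,000 L.
[OCl⁻]/[HOCl] = 10^(pH − pKa) = 10^(7.02 − 7.56) = 0.2884; fraction as HOCl = 1/(1 + 0.2884) = 0.7762.
Free chlorine required for 0.9 ppm HOCl: 0.9 / 0.7762 = 1.16 ppm.
FC to add: 1.16 − 0.4 = 0.7596 mg/L as Cl₂.
Cl₂ equivalent: 0.7596 mg/L × 1,760,000 L = 1337 g.
Product at 62.0% available Cl: 1337 / 0.62 = 2156 g.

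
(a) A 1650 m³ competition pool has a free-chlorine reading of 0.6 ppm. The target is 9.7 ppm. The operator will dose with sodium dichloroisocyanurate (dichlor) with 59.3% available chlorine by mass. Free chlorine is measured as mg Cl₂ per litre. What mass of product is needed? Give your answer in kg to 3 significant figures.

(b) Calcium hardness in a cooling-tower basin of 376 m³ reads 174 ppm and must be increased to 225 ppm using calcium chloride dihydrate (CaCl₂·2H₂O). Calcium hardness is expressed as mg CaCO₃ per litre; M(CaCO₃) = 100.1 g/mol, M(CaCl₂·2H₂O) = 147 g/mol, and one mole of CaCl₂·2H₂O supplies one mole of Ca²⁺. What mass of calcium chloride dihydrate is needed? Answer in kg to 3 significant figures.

(a) 25.3 kg; (b) 28.2 kg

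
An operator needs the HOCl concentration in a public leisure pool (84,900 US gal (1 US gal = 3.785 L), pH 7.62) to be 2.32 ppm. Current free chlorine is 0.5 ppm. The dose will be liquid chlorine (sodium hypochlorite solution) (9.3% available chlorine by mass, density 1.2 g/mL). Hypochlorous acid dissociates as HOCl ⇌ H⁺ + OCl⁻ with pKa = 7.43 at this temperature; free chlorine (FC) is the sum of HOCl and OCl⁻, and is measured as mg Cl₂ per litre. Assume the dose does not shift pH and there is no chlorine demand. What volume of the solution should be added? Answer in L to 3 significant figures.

15.6 L

Volume: 84,900 US gal × 3.785 L/gal = 321,346 L.
[OCl⁻]/[HOCl] = 10^(pH − pKa) = 10^(7.62 − 7.43) = 1.549; fraction as HOCl = 1/(1 + 1.549) = 0.3923.
Free chlorine required for 2.32 ppm HOCl: 2.32 / 0.3923 = 5.913 ppm.
FC to add: 5.913 − 0.5 = 5.413 mg/L as Cl₂.
Cl₂ equivalent: 5.413 mg/L × 321,346 L = 1740 g.
Product at 9.3% available Cl: 1740 / 0.093 = 18,700 g.
Volume: 18,700 g ÷ 1.2 g/mL = 15,590 mL.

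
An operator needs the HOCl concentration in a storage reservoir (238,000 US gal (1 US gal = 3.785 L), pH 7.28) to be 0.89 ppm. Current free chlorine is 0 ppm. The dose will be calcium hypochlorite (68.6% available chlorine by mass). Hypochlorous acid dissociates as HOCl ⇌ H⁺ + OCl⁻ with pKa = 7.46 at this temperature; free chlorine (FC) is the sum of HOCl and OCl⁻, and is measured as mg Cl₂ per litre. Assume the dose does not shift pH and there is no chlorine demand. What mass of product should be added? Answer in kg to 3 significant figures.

Volume: 238,000 US gal × 3.785 L/gal = 900,830 L.
[OCl⁻]/[HOCl] = 10^(pH − pKa) = 10^(7.28 − 7.46) = 0.6607; fraction as HOCl = 1/(1 + 0.6607) = 0.6022.
Free chlorine required for 0.89 ppm HOCl: 0.89 / 0.6022 = 1.478 ppm.
FC to add: 1.478 − 0 = 1.478 mg/L as Cl₂.
Cl₂ equivalent: 1.478 mg/L × 900,830 L = 1331 g.
Product at 68.6% available Cl: 1331 / 0.686 = 1941 g.

1.94 kg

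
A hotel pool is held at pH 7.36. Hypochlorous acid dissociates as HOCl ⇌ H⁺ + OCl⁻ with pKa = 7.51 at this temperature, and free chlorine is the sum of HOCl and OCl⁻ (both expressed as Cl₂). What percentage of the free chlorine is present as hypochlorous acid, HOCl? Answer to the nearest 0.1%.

58.5%

[OCl⁻]/[HOCl] = 10^(pH − pKa) = 10^(7.36 − 7.51) = 10^-0.15 = 0.7079.
Fraction as HOCl = 1 / (1 + 0.7079) = 0.5855.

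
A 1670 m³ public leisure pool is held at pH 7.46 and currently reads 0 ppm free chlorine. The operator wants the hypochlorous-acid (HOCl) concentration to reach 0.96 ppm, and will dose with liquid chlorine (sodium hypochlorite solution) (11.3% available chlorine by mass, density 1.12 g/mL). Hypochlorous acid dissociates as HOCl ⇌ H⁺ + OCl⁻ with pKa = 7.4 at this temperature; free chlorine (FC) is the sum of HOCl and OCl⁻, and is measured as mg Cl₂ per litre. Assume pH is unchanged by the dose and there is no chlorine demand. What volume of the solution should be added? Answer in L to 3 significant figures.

27.2 L

Volume: 1670 m³ = 1,670,000 L.
[OCl⁻]/[HOCl] = 10^(pH − pKa) = 10^(7.46 − 7.4) = 1.148; fraction as HOCl = 1/(1 + 1.148) = 0.4655.
Free chlorine required for 0.96 ppm HOCl: 0.96 / 0.4655 = 2.062 ppm.
FC to add: 2.062 − 0 = 2.062 mg/L as Cl₂.
Cl₂ equivalent: 2.062 mg/L × 1,670,000 L = 3444 g.
Product at 11.3% available Cl: 3444 / 0.113 = 30,480 g.
Volume: 30,480 g ÷ 1.12 g/mL = 27,210 mL.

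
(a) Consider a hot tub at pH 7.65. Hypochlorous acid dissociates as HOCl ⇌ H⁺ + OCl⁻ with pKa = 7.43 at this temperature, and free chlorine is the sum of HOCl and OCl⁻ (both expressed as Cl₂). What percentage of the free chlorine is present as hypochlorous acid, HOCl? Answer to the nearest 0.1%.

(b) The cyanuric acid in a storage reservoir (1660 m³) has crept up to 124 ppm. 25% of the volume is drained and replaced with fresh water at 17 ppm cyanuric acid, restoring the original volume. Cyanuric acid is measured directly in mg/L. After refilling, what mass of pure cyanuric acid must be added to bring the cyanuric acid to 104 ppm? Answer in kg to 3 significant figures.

(a) 37.6%; (b) 11.2 kg

(a) [OCl⁻]/[HOCl] = 10^(pH − pKa) = 10^(7.65 − 7.43) = 10^0.22 = 1.66.
(a) Fraction as HOCl = 1 / (1 + 1.66) = 0.376.

(b) Volume: 1660 m³ = 1,660,000 L.
(b) After draining 25% and refilling: 124 × 0.75 + 17 × 0.25 = 97.25 ppm.
(b) Deficit to target: 104 − 97.25 = 6.75 mg/L.
(b) Mass: 6.75 mg/L × 1,660,000 L = 11,200 g cyanuric acid.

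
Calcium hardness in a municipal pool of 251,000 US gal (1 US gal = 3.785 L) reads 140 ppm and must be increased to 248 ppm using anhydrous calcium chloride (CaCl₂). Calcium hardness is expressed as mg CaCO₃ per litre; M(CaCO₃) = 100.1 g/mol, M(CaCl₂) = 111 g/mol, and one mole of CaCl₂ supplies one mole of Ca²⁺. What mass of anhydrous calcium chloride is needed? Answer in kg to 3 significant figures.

Volume: 251,000 US gal × 3.785 L/gal = 950,035 L.
Hardness to add: (248 − 140) = 108 mg/L as CaCO₃ × 950,035 L = 102,600 g as CaCO₃.
Moles of Ca²⁺ (1 mol Ca²⁺ ≡ 1 mol CaCO₃): 102,600 / 100.1 g/mol = 1025 mol.
Mass of CaCl₂: 1025 × 111 = 113,800 g.

114 kg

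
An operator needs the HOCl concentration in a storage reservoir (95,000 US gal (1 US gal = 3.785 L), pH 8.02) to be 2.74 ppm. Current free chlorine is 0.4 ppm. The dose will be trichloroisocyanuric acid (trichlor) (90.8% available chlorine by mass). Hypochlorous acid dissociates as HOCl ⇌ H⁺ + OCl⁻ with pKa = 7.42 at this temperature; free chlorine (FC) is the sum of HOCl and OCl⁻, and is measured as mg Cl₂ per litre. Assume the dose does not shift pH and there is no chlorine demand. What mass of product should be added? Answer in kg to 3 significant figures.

5.25 kg

Volume: 95,000 US gal × 3.785 L/gal = 359,575 L.
[OCl⁻]/[HOCl] = 10^(pH − pKa) = 10^(8.02 − 7.42) = 3.981; fraction as HOCl = 1/(1 + 3.981) = 0.2008.
Free chlorine required for 2.74 ppm HOCl: 2.74 / 0.2008 = 13.65 ppm.
FC to add: 13.65 − 0.4 = 13.25 mg/L as Cl₂.
Cl₂ equivalent: 13.25 mg/L × 359,575 L = 4764 g.
Product at 90.8% available Cl: 4764 / 0.908 = 5246 g.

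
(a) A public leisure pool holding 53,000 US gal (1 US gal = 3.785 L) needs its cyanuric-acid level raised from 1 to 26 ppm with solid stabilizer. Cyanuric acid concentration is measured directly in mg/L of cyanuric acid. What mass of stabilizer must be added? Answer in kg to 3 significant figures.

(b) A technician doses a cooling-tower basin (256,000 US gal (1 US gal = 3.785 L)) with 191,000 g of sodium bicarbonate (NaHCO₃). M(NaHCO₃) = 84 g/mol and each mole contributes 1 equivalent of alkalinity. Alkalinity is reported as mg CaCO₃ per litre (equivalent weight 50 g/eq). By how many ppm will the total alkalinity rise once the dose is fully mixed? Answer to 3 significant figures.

(a) Volume: 53,000 US gal × 3.785 L/gal = 200,605 L.
(a) CYA to add: (26 − 1) = 25 mg/L × 200,605 L = 5015 g cyanuric acid.

(b) Volume: 256,000 US gal × 3.785 L/gal = 968,960 L.
(b) Moles of NaHCO₃: 191,000 g ÷ 84 g/mol = 2274 mol → 2274 eq of alkalinity.
(b) As CaCO₃: 2274 eq × 50 g/eq = 113,700 g.
(b) Rise: 113,700 g / 968,960 L × 1000 = 117.3 mg/L.

(a) 5.02 kg; (b) 117 ppm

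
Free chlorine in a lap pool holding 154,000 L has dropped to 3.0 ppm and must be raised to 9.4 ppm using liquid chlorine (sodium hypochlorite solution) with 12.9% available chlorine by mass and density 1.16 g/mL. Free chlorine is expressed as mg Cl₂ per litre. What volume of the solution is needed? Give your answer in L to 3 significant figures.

Chlorine deficit: 9.4 − 3.0 = 6.4 ppm = 6.4 mg/L as Cl₂.
Cl₂ equivalent needed: 6.4 mg/L × 154,000 L = 985,600 mg = 985.6 g.
Product at 12.9% available chlorine: 985.6 / 0.129 = 7640 g.
Volume at density 1.16 g/mL: 7640 g ÷ 1.16 g/mL = 6586 mL.

6.59 L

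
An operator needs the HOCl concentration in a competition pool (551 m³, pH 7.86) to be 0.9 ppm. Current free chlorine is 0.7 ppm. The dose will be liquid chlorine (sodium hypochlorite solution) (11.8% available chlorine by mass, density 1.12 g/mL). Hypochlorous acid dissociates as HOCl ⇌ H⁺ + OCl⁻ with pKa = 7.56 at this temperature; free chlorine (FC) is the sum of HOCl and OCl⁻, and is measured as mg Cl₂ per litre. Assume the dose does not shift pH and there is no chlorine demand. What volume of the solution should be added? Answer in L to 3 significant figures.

8.32 L

Volume: 551 m³ = 551,000 L.
[OCl⁻]/[HOCl] = 10^(pH − pKa) = 10^(7.86 − 7.56) = 1.995; fraction as HOCl = 1/(1 + 1.995) = 0.3339.
Free chlorine required for 0.9 ppm HOCl: 0.9 / 0.3339 = 2.696 ppm.
FC to add: 2.696 − 0.7 = 1.996 mg/L as Cl₂.
Cl₂ equivalent: 1.996 mg/L × 551,000 L = 1100 g.
Product at 11.8% available Cl: 1100 / 0.118 = 9319 g.
Volume: 9319 g ÷ 1.12 g/mL = 8321 mL.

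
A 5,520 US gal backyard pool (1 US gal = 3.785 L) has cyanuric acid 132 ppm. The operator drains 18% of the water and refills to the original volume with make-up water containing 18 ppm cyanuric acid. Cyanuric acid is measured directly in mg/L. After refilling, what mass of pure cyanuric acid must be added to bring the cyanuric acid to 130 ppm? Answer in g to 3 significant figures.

387 g

Volume: 5,520 US gal × 3.785 L/gal = 20,893 L.
After draining 18% and refilling: 132 × 0.82 + 18 × 0.18 = 111.48 ppm.
Deficit to target: 130 − 111.48 = 18.52 mg/L.
Mass: 18.52 mg/L × 20,893 L = 386.9 g cyanuric acid.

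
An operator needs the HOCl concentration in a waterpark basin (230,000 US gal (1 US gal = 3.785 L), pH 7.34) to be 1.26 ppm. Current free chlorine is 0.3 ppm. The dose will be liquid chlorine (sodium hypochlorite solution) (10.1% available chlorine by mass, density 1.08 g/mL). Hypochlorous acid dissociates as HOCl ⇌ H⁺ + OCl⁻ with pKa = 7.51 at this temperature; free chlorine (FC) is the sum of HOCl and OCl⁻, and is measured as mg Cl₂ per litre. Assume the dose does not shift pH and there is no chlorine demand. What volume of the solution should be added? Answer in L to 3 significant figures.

Volume: 230,000 US gal × 3.785 L/gal = 870,550 L.
[OCl⁻]/[HOCl] = 10^(pH − pKa) = 10^(7.34 − 7.51) = 0.6761; fraction as HOCl = 1/(1 + 0.6761) = 0.5966.
Free chlorine required for 1.26 ppm HOCl: 1.26 / 0.5966 = 2.112 ppm.
FC to add: 2.112 − 0.3 = 1.812 mg/L as Cl₂.
Cl₂ equivalent: 1.812 mg/L × 870,550 L = 1577 g.
Product at 10.1% available Cl: 1577 / 0.101 = 15,620 g.
Volume: 15,620 g ÷ 1.08 g/mL = 14,460 mL.

14.5 L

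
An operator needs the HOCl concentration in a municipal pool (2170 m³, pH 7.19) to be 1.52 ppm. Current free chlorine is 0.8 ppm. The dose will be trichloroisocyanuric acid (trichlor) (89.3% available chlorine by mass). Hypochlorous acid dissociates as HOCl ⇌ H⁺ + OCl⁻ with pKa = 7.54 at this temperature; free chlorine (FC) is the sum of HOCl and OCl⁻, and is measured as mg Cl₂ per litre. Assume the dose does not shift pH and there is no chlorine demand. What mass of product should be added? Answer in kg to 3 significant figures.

3.40 kg

Volume: 2170 m³ = 2,170,000 L.
[OCl⁻]/[HOCl] = 10^(pH − pKa) = 10^(7.19 − 7.54) = 0.4467; fraction as HOCl = 1/(1 + 0.4467) = 0.6912.
Free chlorine required for 1.52 ppm HOCl: 1.52 / 0.6912 = 2.199 ppm.
FC to add: 2.199 − 0.8 = 1.399 mg/L as Cl₂.
Cl₂ equivalent: 1.399 mg/L × 2,170,000 L = 3036 g.
Product at 89.3% available Cl: 3036 / 0.893 = 3399 g.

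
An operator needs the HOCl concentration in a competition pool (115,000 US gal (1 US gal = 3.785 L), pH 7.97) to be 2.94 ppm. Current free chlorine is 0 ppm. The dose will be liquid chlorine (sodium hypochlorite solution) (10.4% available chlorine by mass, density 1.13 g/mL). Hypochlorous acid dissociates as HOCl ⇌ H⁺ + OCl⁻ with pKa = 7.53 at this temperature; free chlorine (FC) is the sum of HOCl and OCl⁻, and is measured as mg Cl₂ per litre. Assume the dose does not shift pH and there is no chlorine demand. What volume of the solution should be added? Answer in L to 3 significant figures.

40.9 L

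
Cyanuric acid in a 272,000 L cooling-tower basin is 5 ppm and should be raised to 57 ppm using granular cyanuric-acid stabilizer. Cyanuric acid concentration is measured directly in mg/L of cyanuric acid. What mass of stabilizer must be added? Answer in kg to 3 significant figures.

CYA to add: (57 − 5) = 52 mg/L × 272,000 L = 14,140 g cyanuric acid.

14.1 kg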